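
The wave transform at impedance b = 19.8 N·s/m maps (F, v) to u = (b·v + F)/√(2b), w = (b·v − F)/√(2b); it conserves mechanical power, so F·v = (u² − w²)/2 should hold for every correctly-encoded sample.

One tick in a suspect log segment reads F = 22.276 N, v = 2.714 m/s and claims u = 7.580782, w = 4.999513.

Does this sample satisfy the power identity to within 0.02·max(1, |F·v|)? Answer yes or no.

no

F·v = 22.276×2.714 = 60.457064 W.
(u² − w²)/2 = (57.468256 − 24.995130)/2 = 16.236563 W.
|Δ| = 44.220501;  2% of max(1, |F·v|) = 1.209141.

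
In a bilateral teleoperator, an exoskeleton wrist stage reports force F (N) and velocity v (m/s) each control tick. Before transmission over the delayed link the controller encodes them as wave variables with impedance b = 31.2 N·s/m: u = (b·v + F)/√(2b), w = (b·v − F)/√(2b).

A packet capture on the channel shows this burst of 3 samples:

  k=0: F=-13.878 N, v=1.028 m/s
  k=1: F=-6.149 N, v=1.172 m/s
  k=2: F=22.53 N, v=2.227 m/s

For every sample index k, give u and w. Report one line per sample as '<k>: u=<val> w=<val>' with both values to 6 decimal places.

0: u=2.303425 w=5.817124
1: u=3.850612 w=5.407446
2: u=11.648072 w=5.943818

k=0: b·v=31.2×1.028=32.073600; √(2b)=7.899367; u=(32.073600+(-13.878))/7.899367=2.303425, w=(32.073600−(-13.878))/7.899367=5.817124
k=1: b·v=31.2×1.172=36.566400; √(2b)=7.899367; u=(36.566400+(-6.149))/7.899367=3.850612, w=(36.566400−(-6.149))/7.899367=5.407446
k=2: b·v=31.2×2.227=69.482400; √(2b)=7.899367; u=(69.482400+22.53)/7.899367=11.648072, w=(69.482400−22.53)/7.899367=5.943818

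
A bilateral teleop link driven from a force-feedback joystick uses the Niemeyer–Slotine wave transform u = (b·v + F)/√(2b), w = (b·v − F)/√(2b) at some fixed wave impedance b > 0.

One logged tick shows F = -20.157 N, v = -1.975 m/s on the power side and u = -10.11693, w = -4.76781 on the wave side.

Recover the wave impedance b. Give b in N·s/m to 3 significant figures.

u + w = -14.8847;  u + w = √(2b)·v, so √(2b) = -14.8847/(-1.975) = 7.5366.
b = (√(2b))²/2 = 56.8000/2 = 28.4000.
(Check via u − w = 2F/√(2b): u − w = -5.3491, 2F/√(2b) = -5.3491.)

b = 28.4 N·s/m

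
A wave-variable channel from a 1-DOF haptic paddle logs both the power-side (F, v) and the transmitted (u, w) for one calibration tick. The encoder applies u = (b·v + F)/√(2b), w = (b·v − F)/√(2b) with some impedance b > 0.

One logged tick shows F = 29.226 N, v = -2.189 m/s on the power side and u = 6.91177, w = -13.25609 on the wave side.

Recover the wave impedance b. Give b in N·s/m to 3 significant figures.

u + w = -6.3443;  u + w = √(2b)·v, so √(2b) = -6.3443/(-2.189) = 2.8983.
b = (√(2b))²/2 = 8.4000/2 = 4.2000.
(Check via u − w = 2F/√(2b): u − w = 20.1679, 2F/√(2b) = 20.1679.)

b = 4.2 N·s/m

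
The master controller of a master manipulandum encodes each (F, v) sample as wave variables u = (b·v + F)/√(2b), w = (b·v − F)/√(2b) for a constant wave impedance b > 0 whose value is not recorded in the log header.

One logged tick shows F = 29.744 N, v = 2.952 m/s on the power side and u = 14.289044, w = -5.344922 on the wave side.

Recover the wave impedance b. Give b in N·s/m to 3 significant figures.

u + w = 8.944122;  u + w = √(2b)·v, so √(2b) = 8.944122/2.952 = 3.029852.
b = (√(2b))²/2 = 9.180001/2 = 4.590000.
(Check via u − w = 2F/√(2b): u − w = 19.633966, 2F/√(2b) = 19.633965.)

b = 4.59 N·s/m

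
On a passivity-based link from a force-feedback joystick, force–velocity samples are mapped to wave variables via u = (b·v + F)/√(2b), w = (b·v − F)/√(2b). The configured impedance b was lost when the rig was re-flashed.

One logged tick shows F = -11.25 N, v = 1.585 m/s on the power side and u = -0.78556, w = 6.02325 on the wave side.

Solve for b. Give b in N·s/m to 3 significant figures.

b = 5.46 N·s/m

u + w = 5.23769;  u + w = √(2b)·v, so √(2b) = 5.23769/1.585 = 3.30454.
b = (√(2b))²/2 = 10.91996/2 = 5.45998.
(Check via u − w = 2F/√(2b): u − w = -6.80881, 2F/√(2b) = -6.80882.)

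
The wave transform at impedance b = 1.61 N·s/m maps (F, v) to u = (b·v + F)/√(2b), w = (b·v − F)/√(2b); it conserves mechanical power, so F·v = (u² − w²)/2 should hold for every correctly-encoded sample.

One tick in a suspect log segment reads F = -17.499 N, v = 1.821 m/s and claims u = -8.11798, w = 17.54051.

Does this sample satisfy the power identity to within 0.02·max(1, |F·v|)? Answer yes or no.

no

F·v = (-17.499)×1.821 = -31.86568 W.
(u² − w²)/2 = (65.90160 − 307.66949)/2 = -120.88395 W.
|Δ| = 89.01827;  2% of max(1, |F·v|) = 0.63731.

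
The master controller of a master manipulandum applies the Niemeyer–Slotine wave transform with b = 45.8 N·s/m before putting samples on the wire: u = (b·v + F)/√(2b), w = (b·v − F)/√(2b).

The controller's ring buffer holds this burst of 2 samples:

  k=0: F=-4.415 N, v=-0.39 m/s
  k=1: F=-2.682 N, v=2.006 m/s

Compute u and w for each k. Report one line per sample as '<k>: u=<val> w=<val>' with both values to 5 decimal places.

k=0: b·v=45.8×(-0.39)=-17.86200; √(2b)=9.57079; u=(-17.86200+(-4.415))/9.57079=-2.32760, w=(-17.86200−(-4.415))/9.57079=-1.40500
k=1: b·v=45.8×2.006=91.87480; √(2b)=9.57079; u=(91.87480+(-2.682))/9.57079=9.31927, w=(91.87480−(-2.682))/9.57079=9.87973

0: u=-2.32760 w=-1.40500
1: u=9.31927 w=9.87973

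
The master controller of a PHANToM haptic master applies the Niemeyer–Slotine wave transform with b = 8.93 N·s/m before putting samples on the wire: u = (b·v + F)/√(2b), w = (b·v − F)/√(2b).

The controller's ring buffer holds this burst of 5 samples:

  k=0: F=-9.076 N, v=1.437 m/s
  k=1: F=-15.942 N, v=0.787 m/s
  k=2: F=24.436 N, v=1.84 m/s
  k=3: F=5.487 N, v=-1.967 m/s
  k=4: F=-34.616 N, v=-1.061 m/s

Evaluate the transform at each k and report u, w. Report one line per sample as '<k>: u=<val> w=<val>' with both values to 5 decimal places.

k=0: b·v=8.93×1.437=12.83241; √(2b)=4.22611; u=(12.83241+(-9.076))/4.22611=0.88886, w=(12.83241−(-9.076))/4.22611=5.18406
k=1: b·v=8.93×0.787=7.02791; √(2b)=4.22611; u=(7.02791+(-15.942))/4.22611=-2.10929, w=(7.02791−(-15.942))/4.22611=5.43524
k=2: b·v=8.93×1.84=16.43120; √(2b)=4.22611; u=(16.43120+24.436)/4.22611=9.67017, w=(16.43120−24.436)/4.22611=-1.89413
k=3: b·v=8.93×(-1.967)=-17.56531; √(2b)=4.22611; u=(-17.56531+5.487)/4.22611=-2.85802, w=(-17.56531−5.487)/4.22611=-5.45474
k=4: b·v=8.93×(-1.061)=-9.47473; √(2b)=4.22611; u=(-9.47473+(-34.616))/4.22611=-10.43294, w=(-9.47473−(-34.616))/4.22611=5.94903

0: u=0.88886 w=5.18406
1: u=-2.10929 w=5.43524
2: u=9.67017 w=-1.89413
3: u=-2.85802 w=-5.45474
4: u=-10.43294 w=5.94903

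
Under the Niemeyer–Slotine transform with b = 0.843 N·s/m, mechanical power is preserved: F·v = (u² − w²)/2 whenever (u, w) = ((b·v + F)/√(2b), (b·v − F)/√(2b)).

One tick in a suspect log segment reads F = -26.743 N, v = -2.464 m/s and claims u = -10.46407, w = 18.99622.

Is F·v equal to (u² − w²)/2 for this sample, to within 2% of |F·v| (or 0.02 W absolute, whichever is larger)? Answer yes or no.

no

F·v = (-26.743)×(-2.464) = 65.89475 W.
(u² − w²)/2 = (109.49676 − 360.85637)/2 = -125.67981 W.
|Δ| = 191.57456;  2% of max(1, |F·v|) = 1.31790.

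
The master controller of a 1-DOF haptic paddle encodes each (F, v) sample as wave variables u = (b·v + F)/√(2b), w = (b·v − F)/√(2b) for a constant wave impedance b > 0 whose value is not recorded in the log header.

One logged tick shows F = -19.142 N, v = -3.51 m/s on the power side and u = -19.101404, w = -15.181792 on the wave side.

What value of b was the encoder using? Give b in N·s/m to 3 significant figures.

b = 47.7 N·s/m

u + w = -34.283196;  u + w = √(2b)·v, so √(2b) = -34.283196/(-3.51) = 9.767292.
b = (√(2b))²/2 = 95.399999/2 = 47.700000.
(Check via u − w = 2F/√(2b): u − w = -3.919612, 2F/√(2b) = -3.919612.)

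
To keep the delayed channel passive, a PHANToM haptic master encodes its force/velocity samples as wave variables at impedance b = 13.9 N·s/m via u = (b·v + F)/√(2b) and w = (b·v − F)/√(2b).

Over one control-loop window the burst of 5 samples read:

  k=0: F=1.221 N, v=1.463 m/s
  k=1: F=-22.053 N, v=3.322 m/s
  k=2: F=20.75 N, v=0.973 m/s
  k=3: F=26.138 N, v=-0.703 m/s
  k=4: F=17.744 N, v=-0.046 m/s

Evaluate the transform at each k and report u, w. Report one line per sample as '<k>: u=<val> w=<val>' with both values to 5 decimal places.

0: u=4.08846 w=3.62531
1: u=4.57515 w=12.94033
2: u=6.50057 w=-1.37036
3: u=3.10405 w=-6.81066
4: u=3.24407 w=-3.48661

k=0: b·v=13.9×1.463=20.33570; √(2b)=5.27257; u=(20.33570+1.221)/5.27257=4.08846, w=(20.33570−1.221)/5.27257=3.62531
k=1: b·v=13.9×3.322=46.17580; √(2b)=5.27257; u=(46.17580+(-22.053))/5.27257=4.57515, w=(46.17580−(-22.053))/5.27257=12.94033
k=2: b·v=13.9×0.973=13.52470; √(2b)=5.27257; u=(13.52470+20.75)/5.27257=6.50057, w=(13.52470−20.75)/5.27257=-1.37036
k=3: b·v=13.9×(-0.703)=-9.77170; √(2b)=5.27257; u=(-9.77170+26.138)/5.27257=3.10405, w=(-9.77170−26.138)/5.27257=-6.81066
k=4: b·v=13.9×(-0.046)=-0.63940; √(2b)=5.27257; u=(-0.63940+17.744)/5.27257=3.24407, w=(-0.63940−17.744)/5.27257=-3.48661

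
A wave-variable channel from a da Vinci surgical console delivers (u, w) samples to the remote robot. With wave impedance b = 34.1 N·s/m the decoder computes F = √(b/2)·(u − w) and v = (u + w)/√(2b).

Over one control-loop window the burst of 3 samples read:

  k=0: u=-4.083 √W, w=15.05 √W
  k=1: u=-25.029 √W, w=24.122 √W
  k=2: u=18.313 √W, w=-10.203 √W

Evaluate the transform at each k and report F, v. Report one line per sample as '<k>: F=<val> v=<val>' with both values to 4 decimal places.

0: F=-79.0033 v=1.3280
1: F=-202.9526 v=-0.1098
2: F=117.7473 v=0.9820

k=0: u−w=-19.1330, u+w=10.9670; √(b/2)=4.1292, √(2b)=8.2583; F=4.1292×(-19.133)=-79.0033, v=10.9670/8.2583=1.3280
k=1: u−w=-49.1510, u+w=-0.9070; √(b/2)=4.1292, √(2b)=8.2583; F=4.1292×(-49.151)=-202.9526, v=-0.9070/8.2583=-0.1098
k=2: u−w=28.5160, u+w=8.1100; √(b/2)=4.1292, √(2b)=8.2583; F=4.1292×28.516=117.7473, v=8.1100/8.2583=0.9820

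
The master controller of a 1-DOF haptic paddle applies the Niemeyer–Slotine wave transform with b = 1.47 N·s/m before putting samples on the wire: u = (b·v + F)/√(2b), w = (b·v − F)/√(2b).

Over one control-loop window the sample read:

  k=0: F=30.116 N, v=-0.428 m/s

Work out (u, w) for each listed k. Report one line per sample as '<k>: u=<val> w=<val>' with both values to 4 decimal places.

0: u=17.1971 w=-17.9309

k=0: b·v=1.47×(-0.428)=-0.6292; √(2b)=1.7146; u=(-0.6292+30.116)/1.7146=17.1971, w=(-0.6292−30.116)/1.7146=-17.9309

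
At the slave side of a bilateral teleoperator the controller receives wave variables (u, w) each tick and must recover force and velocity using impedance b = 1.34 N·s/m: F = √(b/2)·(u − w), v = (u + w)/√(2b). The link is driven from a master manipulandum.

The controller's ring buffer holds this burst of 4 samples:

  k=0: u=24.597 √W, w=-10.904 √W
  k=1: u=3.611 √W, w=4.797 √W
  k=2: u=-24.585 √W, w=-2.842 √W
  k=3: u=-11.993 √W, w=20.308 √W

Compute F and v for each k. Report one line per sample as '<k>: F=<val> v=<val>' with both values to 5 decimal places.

k=0: u−w=35.50100, u+w=13.69300; √(b/2)=0.81854, √(2b)=1.63707; F=0.81854×35.501=29.05882, v=13.69300/1.63707=8.36433
k=1: u−w=-1.18600, u+w=8.40800; √(b/2)=0.81854, √(2b)=1.63707; F=0.81854×(-1.186)=-0.97078, v=8.40800/1.63707=5.13600
k=2: u−w=-21.74300, u+w=-27.42700; √(b/2)=0.81854, √(2b)=1.63707; F=0.81854×(-21.743)=-17.79741, v=-27.42700/1.63707=-16.75371
k=3: u−w=-32.30100, u+w=8.31500; √(b/2)=0.81854, √(2b)=1.63707; F=0.81854×(-32.301)=-26.43951, v=8.31500/1.63707=5.07919

0: F=29.05882 v=8.36433
1: F=-0.97078 v=5.13600
2: F=-17.79741 v=-16.75371
3: F=-26.43951 v=5.07919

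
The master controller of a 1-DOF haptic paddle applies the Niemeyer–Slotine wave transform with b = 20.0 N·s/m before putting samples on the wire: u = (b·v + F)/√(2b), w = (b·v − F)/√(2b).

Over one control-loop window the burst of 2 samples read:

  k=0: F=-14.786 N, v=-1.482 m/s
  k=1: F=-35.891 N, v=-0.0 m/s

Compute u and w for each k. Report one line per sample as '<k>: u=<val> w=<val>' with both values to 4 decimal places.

0: u=-7.0244 w=-2.3486
1: u=-5.6749 w=5.6749

k=0: b·v=20.0×(-1.482)=-29.6400; √(2b)=6.3246; u=(-29.6400+(-14.786))/6.3246=-7.0244, w=(-29.6400−(-14.786))/6.3246=-2.3486
k=1: b·v=20.0×-0.0=-0.0000; √(2b)=6.3246; u=(-0.0000+(-35.891))/6.3246=-5.6749, w=(-0.0000−(-35.891))/6.3246=5.6749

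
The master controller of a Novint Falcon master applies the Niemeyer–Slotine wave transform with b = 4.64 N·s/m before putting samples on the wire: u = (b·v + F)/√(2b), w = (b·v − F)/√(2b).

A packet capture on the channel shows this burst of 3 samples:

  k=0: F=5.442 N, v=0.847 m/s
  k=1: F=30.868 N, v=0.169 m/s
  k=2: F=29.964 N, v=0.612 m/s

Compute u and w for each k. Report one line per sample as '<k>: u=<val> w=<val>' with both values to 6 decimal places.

0: u=3.076536 w=-0.496312
1: u=10.390331 w=-9.875504
2: u=10.768336 w=-8.903994

k=0: b·v=4.64×0.847=3.930080; √(2b)=3.046309; u=(3.930080+5.442)/3.046309=3.076536, w=(3.930080−5.442)/3.046309=-0.496312
k=1: b·v=4.64×0.169=0.784160; √(2b)=3.046309; u=(0.784160+30.868)/3.046309=10.390331, w=(0.784160−30.868)/3.046309=-9.875504
k=2: b·v=4.64×0.612=2.839680; √(2b)=3.046309; u=(2.839680+29.964)/3.046309=10.768336, w=(2.839680−29.964)/3.046309=-8.903994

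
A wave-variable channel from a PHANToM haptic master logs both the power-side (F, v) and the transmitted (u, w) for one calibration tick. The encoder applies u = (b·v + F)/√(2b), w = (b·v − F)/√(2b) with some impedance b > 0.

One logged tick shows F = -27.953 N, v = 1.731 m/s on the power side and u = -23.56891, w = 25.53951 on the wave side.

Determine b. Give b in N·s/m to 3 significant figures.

b = 0.648 N·s/m

u + w = 1.97060;  u + w = √(2b)·v, so √(2b) = 1.97060/1.731 = 1.13842.
b = (√(2b))²/2 = 1.29599/2 = 0.64800.
(Check via u − w = 2F/√(2b): u − w = -49.10842, 2F/√(2b) = -49.10854.)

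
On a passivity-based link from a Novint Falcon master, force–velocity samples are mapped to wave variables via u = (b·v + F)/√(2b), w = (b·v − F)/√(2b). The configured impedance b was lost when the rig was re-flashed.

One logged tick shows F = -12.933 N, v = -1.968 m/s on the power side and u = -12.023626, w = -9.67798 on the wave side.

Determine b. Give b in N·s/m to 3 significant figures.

u + w = -21.701606;  u + w = √(2b)·v, so √(2b) = -21.701606/(-1.968) = 11.027239.
b = (√(2b))²/2 = 121.599996/2 = 60.799998.
(Check via u − w = 2F/√(2b): u − w = -2.345646, 2F/√(2b) = -2.345646.)

b = 60.8 N·s/m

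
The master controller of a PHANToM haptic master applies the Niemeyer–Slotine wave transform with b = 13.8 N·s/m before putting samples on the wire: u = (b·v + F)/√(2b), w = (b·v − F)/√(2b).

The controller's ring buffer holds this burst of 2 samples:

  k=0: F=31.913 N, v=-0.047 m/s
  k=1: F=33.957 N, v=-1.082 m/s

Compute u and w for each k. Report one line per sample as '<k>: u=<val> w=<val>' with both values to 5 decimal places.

0: u=5.95108 w=-6.19799
1: u=3.62142 w=-9.30579

k=0: b·v=13.8×(-0.047)=-0.64860; √(2b)=5.25357; u=(-0.64860+31.913)/5.25357=5.95108, w=(-0.64860−31.913)/5.25357=-6.19799
k=1: b·v=13.8×(-1.082)=-14.93160; √(2b)=5.25357; u=(-14.93160+33.957)/5.25357=3.62142, w=(-14.93160−33.957)/5.25357=-9.30579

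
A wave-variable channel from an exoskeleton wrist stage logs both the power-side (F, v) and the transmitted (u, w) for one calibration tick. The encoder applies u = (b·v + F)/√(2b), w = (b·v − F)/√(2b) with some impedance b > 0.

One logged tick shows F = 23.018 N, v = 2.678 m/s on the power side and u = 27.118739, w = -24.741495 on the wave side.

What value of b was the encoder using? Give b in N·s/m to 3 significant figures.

u + w = 2.377244;  u + w = √(2b)·v, so √(2b) = 2.377244/2.678 = 0.887694.
b = (√(2b))²/2 = 0.788000/2 = 0.394000.
(Check via u − w = 2F/√(2b): u − w = 51.860234, 2F/√(2b) = 51.860225.)

b = 0.394 N·s/m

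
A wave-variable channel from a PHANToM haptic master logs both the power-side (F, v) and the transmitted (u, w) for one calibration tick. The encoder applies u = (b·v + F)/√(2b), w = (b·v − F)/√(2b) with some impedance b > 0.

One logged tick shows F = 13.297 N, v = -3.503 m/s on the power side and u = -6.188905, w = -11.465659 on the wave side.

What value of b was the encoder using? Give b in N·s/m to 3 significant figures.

b = 12.7 N·s/m

u + w = -17.654564;  u + w = √(2b)·v, so √(2b) = -17.654564/(-3.503) = 5.039841.
b = (√(2b))²/2 = 25.400000/2 = 12.700000.
(Check via u − w = 2F/√(2b): u − w = 5.276754, 2F/√(2b) = 5.276753.)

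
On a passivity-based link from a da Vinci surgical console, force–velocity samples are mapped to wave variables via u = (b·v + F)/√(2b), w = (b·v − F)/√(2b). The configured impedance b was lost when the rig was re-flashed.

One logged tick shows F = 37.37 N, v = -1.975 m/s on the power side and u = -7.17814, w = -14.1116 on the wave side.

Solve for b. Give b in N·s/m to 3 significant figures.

b = 58.1 N·s/m

u + w = -21.28974;  u + w = √(2b)·v, so √(2b) = -21.28974/(-1.975) = 10.77962.
b = (√(2b))²/2 = 116.20010/2 = 58.10005.
(Check via u − w = 2F/√(2b): u − w = 6.93346, 2F/√(2b) = 6.93346.)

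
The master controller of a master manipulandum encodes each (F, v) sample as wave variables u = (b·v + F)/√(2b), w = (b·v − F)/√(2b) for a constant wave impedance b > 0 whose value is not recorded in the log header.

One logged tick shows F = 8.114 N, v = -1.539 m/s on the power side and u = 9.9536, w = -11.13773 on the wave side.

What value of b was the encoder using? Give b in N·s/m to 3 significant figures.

b = 0.296 N·s/m

u + w = -1.18413;  u + w = √(2b)·v, so √(2b) = -1.18413/(-1.539) = 0.76942.
b = (√(2b))²/2 = 0.59200/2 = 0.29600.
(Check via u − w = 2F/√(2b): u − w = 21.09133, 2F/√(2b) = 21.09134.)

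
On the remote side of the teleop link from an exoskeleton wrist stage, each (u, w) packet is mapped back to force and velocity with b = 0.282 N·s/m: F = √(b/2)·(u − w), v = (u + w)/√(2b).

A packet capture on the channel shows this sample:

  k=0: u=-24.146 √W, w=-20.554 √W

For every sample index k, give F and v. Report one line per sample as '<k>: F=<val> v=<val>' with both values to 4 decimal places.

0: F=-1.3488 v=-59.5207

k=0: u−w=-3.5920, u+w=-44.7000; √(b/2)=0.3755, √(2b)=0.7510; F=0.3755×(-3.592)=-1.3488, v=-44.7000/0.7510=-59.5207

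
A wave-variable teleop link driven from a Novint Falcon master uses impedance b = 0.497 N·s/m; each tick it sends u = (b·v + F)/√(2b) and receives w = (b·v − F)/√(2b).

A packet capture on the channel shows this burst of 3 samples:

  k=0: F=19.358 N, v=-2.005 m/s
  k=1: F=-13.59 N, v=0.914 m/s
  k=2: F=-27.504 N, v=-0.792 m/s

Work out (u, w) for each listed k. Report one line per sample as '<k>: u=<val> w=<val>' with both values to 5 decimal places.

0: u=18.41685 w=-20.41582
1: u=-13.17533 w=14.08658
2: u=-27.98170 w=27.19207

k=0: b·v=0.497×(-2.005)=-0.99648; √(2b)=0.99700; u=(-0.99648+19.358)/0.99700=18.41685, w=(-0.99648−19.358)/0.99700=-20.41582
k=1: b·v=0.497×0.914=0.45426; √(2b)=0.99700; u=(0.45426+(-13.59))/0.99700=-13.17533, w=(0.45426−(-13.59))/0.99700=14.08658
k=2: b·v=0.497×(-0.792)=-0.39362; √(2b)=0.99700; u=(-0.39362+(-27.504))/0.99700=-27.98170, w=(-0.39362−(-27.504))/0.99700=27.19207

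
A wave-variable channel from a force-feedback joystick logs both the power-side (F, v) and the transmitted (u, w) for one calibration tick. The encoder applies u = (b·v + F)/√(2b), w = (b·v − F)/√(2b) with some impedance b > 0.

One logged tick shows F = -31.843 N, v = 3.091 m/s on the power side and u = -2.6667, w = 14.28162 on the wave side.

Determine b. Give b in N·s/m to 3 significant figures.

u + w = 11.61492;  u + w = √(2b)·v, so √(2b) = 11.61492/3.091 = 3.75766.
b = (√(2b))²/2 = 14.11999/2 = 7.06000.
(Check via u − w = 2F/√(2b): u − w = -16.94832, 2F/√(2b) = -16.94832.)

b = 7.06 N·s/m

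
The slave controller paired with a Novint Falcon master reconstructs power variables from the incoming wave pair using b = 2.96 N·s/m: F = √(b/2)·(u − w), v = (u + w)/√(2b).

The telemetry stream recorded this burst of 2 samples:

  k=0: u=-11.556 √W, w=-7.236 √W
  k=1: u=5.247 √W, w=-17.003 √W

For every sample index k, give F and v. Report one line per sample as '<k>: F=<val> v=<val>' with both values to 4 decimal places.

k=0: u−w=-4.3200, u+w=-18.7920; √(b/2)=1.2166, √(2b)=2.4331; F=1.2166×(-4.32)=-5.2555, v=-18.7920/2.4331=-7.7235
k=1: u−w=22.2500, u+w=-11.7560; √(b/2)=1.2166, √(2b)=2.4331; F=1.2166×22.25=27.0683, v=-11.7560/2.4331=-4.8317

0: F=-5.2555 v=-7.7235
1: F=27.0683 v=-4.8317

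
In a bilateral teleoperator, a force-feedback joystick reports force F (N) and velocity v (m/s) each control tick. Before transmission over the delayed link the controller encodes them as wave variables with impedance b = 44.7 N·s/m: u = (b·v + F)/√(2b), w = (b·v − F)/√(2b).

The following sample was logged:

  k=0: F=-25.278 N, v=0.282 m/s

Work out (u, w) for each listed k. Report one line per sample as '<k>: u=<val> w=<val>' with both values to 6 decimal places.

0: u=-1.340284 w=4.006639

k=0: b·v=44.7×0.282=12.605400; √(2b)=9.455157; u=(12.605400+(-25.278))/9.455157=-1.340284, w=(12.605400−(-25.278))/9.455157=4.006639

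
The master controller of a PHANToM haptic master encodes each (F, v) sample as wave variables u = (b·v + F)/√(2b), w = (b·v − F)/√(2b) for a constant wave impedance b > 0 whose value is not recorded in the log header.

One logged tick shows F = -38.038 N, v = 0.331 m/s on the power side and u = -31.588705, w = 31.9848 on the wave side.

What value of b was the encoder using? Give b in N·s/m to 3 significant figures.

u + w = 0.396095;  u + w = √(2b)·v, so √(2b) = 0.396095/0.331 = 1.196662.
b = (√(2b))²/2 = 1.431999/2 = 0.716000.
(Check via u − w = 2F/√(2b): u − w = -63.573505, 2F/√(2b) = -63.573527.)

b = 0.716 N·s/m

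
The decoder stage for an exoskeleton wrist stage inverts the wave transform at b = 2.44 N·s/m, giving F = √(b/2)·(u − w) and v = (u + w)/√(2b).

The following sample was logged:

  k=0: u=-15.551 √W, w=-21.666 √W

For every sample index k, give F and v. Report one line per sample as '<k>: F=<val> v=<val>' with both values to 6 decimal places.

k=0: u−w=6.115000, u+w=-37.217000; √(b/2)=1.104536, √(2b)=2.209072; F=1.104536×6.115=6.754238, v=-37.217000/2.209072=-16.847344

0: F=6.754238 v=-16.847344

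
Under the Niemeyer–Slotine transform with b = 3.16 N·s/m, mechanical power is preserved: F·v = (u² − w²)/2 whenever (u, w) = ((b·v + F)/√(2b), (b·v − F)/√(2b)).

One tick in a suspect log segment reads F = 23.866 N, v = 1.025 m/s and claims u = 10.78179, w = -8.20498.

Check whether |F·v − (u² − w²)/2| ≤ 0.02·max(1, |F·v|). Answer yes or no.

F·v = 23.866×1.025 = 24.46265 W.
(u² − w²)/2 = (116.24700 − 67.32170)/2 = 24.46265 W.
|Δ| = 0.00000;  2% of max(1, |F·v|) = 0.48925.

yes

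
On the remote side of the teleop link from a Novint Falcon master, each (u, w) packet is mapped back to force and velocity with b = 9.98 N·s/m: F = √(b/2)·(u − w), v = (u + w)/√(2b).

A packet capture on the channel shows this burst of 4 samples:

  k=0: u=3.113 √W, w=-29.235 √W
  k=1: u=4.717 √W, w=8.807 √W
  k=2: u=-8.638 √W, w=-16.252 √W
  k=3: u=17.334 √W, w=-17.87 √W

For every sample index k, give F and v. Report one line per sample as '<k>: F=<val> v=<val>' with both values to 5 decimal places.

k=0: u−w=32.34800, u+w=-26.12200; √(b/2)=2.23383, √(2b)=4.46766; F=2.23383×32.348=72.25996, v=-26.12200/4.46766=-5.84691
k=1: u−w=-4.09000, u+w=13.52400; √(b/2)=2.23383, √(2b)=4.46766; F=2.23383×(-4.09)=-9.13637, v=13.52400/4.46766=3.02709
k=2: u−w=7.61400, u+w=-24.89000; √(b/2)=2.23383, √(2b)=4.46766; F=2.23383×7.614=17.00839, v=-24.89000/4.46766=-5.57115
k=3: u−w=35.20400, u+w=-0.53600; √(b/2)=2.23383, √(2b)=4.46766; F=2.23383×35.204=78.63978, v=-0.53600/4.46766=-0.11997

0: F=72.25996 v=-5.84691
1: F=-9.13637 v=3.02709
2: F=17.00839 v=-5.57115
3: F=78.63978 v=-0.11997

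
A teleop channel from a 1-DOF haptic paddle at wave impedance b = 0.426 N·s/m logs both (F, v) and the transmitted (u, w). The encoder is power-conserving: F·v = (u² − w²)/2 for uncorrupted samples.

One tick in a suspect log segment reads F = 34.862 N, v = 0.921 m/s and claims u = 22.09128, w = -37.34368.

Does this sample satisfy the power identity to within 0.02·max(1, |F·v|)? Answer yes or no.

F·v = 34.862×0.921 = 32.1079 W.
(u² − w²)/2 = (488.0247 − 1394.5504)/2 = -453.2629 W.
|Δ| = 485.3708;  2% of max(1, |F·v|) = 0.6422.

no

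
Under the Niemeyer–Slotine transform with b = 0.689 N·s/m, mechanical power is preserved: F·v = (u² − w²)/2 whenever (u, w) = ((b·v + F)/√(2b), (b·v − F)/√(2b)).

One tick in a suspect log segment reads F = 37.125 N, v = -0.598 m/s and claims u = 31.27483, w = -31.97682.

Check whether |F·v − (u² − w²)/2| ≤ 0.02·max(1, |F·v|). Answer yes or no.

yes

F·v = 37.125×(-0.598) = -22.20075 W.
(u² − w²)/2 = (978.11499 − 1022.51702)/2 = -22.20101 W.
|Δ| = 0.00026;  2% of max(1, |F·v|) = 0.44401.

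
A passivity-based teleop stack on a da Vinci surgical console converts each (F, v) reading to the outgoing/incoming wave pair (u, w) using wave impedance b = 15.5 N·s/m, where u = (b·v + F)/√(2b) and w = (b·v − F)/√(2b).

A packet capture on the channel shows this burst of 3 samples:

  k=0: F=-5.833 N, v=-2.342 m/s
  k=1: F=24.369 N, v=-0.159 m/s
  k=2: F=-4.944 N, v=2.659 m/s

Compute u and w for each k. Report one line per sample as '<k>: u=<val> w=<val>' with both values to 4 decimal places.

0: u=-7.5675 w=-5.4722
1: u=3.9342 w=-4.8194
2: u=6.5144 w=8.2903

k=0: b·v=15.5×(-2.342)=-36.3010; √(2b)=5.5678; u=(-36.3010+(-5.833))/5.5678=-7.5675, w=(-36.3010−(-5.833))/5.5678=-5.4722
k=1: b·v=15.5×(-0.159)=-2.4645; √(2b)=5.5678; u=(-2.4645+24.369)/5.5678=3.9342, w=(-2.4645−24.369)/5.5678=-4.8194
k=2: b·v=15.5×2.659=41.2145; √(2b)=5.5678; u=(41.2145+(-4.944))/5.5678=6.5144, w=(41.2145−(-4.944))/5.5678=8.2903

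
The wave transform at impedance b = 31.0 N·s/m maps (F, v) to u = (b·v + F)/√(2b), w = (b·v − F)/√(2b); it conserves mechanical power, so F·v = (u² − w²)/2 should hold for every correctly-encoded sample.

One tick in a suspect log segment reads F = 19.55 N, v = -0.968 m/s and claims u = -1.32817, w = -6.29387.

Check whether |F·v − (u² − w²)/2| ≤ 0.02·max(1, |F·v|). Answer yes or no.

F·v = 19.55×(-0.968) = -18.9244 W.
(u² − w²)/2 = (1.7640 − 39.6128)/2 = -18.9244 W.
|Δ| = 0.0000;  2% of max(1, |F·v|) = 0.3785.

yes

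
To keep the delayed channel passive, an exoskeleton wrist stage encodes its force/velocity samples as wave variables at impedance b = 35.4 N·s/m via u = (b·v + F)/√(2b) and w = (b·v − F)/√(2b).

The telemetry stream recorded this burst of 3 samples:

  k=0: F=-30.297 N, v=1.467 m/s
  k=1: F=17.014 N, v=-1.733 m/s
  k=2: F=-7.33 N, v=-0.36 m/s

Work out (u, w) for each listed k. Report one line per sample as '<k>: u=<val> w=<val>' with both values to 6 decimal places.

0: u=2.571202 w=9.772537
1: u=-5.268928 w=-9.313008
2: u=-2.385708 w=-0.643430

k=0: b·v=35.4×1.467=51.931800; √(2b)=8.414274; u=(51.931800+(-30.297))/8.414274=2.571202, w=(51.931800−(-30.297))/8.414274=9.772537
k=1: b·v=35.4×(-1.733)=-61.348200; √(2b)=8.414274; u=(-61.348200+17.014)/8.414274=-5.268928, w=(-61.348200−17.014)/8.414274=-9.313008
k=2: b·v=35.4×(-0.36)=-12.744000; √(2b)=8.414274; u=(-12.744000+(-7.33))/8.414274=-2.385708, w=(-12.744000−(-7.33))/8.414274=-0.643430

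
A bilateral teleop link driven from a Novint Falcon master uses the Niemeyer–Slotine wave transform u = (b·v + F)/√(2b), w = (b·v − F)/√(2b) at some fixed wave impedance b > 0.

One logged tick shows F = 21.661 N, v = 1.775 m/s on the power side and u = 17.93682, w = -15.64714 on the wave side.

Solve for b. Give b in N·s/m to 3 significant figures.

b = 0.832 N·s/m

u + w = 2.28968;  u + w = √(2b)·v, so √(2b) = 2.28968/1.775 = 1.28996.
b = (√(2b))²/2 = 1.66400/2 = 0.83200.
(Check via u − w = 2F/√(2b): u − w = 33.58396, 2F/√(2b) = 33.58397.)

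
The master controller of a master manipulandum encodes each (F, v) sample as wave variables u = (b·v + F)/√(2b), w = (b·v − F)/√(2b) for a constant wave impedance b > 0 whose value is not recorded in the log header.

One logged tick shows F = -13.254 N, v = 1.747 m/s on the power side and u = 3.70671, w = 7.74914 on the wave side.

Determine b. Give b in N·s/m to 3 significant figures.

b = 21.5 N·s/m

u + w = 11.45585;  u + w = √(2b)·v, so √(2b) = 11.45585/1.747 = 6.55744.
b = (√(2b))²/2 = 43.00004/2 = 21.50002.
(Check via u − w = 2F/√(2b): u − w = -4.04243, 2F/√(2b) = -4.04243.)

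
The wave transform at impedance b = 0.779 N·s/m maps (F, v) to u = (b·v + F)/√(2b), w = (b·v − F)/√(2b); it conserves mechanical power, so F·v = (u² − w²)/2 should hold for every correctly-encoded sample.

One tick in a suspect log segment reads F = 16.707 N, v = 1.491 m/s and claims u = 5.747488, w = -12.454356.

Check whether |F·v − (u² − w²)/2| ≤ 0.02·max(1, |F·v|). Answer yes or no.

F·v = 16.707×1.491 = 24.910137 W.
(u² − w²)/2 = (33.033618 − 155.110983)/2 = -61.038683 W.
|Δ| = 85.948820;  2% of max(1, |F·v|) = 0.498203.

no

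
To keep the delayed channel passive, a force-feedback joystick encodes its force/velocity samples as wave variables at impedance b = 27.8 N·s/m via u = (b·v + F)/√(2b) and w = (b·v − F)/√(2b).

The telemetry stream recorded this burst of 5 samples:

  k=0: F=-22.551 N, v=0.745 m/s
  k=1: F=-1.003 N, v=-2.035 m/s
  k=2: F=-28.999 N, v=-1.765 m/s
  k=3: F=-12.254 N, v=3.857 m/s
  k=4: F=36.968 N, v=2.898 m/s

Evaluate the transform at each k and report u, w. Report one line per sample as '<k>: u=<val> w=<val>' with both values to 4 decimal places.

k=0: b·v=27.8×0.745=20.7110; √(2b)=7.4565; u=(20.7110+(-22.551))/7.4565=-0.2468, w=(20.7110−(-22.551))/7.4565=5.8019
k=1: b·v=27.8×(-2.035)=-56.5730; √(2b)=7.4565; u=(-56.5730+(-1.003))/7.4565=-7.7215, w=(-56.5730−(-1.003))/7.4565=-7.4525
k=2: b·v=27.8×(-1.765)=-49.0670; √(2b)=7.4565; u=(-49.0670+(-28.999))/7.4565=-10.4695, w=(-49.0670−(-28.999))/7.4565=-2.6913
k=3: b·v=27.8×3.857=107.2246; √(2b)=7.4565; u=(107.2246+(-12.254))/7.4565=12.7365, w=(107.2246−(-12.254))/7.4565=16.0233
k=4: b·v=27.8×2.898=80.5644; √(2b)=7.4565; u=(80.5644+36.968)/7.4565=15.7623, w=(80.5644−36.968)/7.4565=5.8467

0: u=-0.2468 w=5.8019
1: u=-7.7215 w=-7.4525
2: u=-10.4695 w=-2.6913
3: u=12.7365 w=16.0233
4: u=15.7623 w=5.8467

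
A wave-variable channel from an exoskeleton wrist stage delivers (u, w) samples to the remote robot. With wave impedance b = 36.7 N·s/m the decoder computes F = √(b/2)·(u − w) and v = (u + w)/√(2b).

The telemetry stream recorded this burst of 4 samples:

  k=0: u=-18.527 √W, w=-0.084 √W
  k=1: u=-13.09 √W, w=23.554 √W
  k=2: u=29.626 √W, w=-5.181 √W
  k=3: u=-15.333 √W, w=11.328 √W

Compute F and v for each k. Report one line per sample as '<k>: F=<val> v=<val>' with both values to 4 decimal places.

0: F=-79.0041 v=-2.1723
1: F=-156.9715 v=1.2214
2: F=149.1024 v=2.8533
3: F=-114.2075 v=-0.4675

k=0: u−w=-18.4430, u+w=-18.6110; √(b/2)=4.2837, √(2b)=8.5674; F=4.2837×(-18.443)=-79.0041, v=-18.6110/8.5674=-2.1723
k=1: u−w=-36.6440, u+w=10.4640; √(b/2)=4.2837, √(2b)=8.5674; F=4.2837×(-36.644)=-156.9715, v=10.4640/8.5674=1.2214
k=2: u−w=34.8070, u+w=24.4450; √(b/2)=4.2837, √(2b)=8.5674; F=4.2837×34.807=149.1024, v=24.4450/8.5674=2.8533
k=3: u−w=-26.6610, u+w=-4.0050; √(b/2)=4.2837, √(2b)=8.5674; F=4.2837×(-26.661)=-114.2075, v=-4.0050/8.5674=-0.4675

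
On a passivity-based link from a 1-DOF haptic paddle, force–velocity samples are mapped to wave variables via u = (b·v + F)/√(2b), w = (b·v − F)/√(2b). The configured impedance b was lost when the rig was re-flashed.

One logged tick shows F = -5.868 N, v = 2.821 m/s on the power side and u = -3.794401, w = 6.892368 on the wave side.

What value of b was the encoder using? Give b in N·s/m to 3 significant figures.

u + w = 3.097967;  u + w = √(2b)·v, so √(2b) = 3.097967/2.821 = 1.098180.
b = (√(2b))²/2 = 1.206000/2 = 0.603000.
(Check via u − w = 2F/√(2b): u − w = -10.686769, 2F/√(2b) = -10.686768.)

b = 0.603 N·s/m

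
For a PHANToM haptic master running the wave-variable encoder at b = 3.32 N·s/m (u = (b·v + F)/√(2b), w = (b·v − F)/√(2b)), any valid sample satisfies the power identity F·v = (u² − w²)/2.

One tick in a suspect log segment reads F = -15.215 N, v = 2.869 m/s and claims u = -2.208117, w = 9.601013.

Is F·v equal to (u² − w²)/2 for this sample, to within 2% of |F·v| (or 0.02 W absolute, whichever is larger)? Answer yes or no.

yes

F·v = (-15.215)×2.869 = -43.651835 W.
(u² − w²)/2 = (4.875781 − 92.179451)/2 = -43.651835 W.
|Δ| = 0.000000;  2% of max(1, |F·v|) = 0.873037.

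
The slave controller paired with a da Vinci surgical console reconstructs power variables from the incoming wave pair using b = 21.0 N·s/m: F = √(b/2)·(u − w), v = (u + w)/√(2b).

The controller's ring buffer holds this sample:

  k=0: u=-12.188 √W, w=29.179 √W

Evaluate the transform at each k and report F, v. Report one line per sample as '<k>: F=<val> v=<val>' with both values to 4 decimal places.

0: F=-134.0444 v=2.6218

k=0: u−w=-41.3670, u+w=16.9910; √(b/2)=3.2404, √(2b)=6.4807; F=3.2404×(-41.367)=-134.0444, v=16.9910/6.4807=2.6218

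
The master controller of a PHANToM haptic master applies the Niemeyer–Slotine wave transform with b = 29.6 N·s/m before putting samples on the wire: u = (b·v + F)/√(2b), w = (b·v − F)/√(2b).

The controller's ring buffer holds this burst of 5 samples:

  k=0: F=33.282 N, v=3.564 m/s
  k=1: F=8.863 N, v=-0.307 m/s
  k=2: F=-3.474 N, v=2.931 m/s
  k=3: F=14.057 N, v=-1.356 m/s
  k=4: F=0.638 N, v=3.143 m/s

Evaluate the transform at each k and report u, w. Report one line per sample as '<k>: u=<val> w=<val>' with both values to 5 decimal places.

k=0: b·v=29.6×3.564=105.49440; √(2b)=7.69415; u=(105.49440+33.282)/7.69415=18.03660, w=(105.49440−33.282)/7.69415=9.38536
k=1: b·v=29.6×(-0.307)=-9.08720; √(2b)=7.69415; u=(-9.08720+8.863)/7.69415=-0.02914, w=(-9.08720−8.863)/7.69415=-2.33297
k=2: b·v=29.6×2.931=86.75760; √(2b)=7.69415; u=(86.75760+(-3.474))/7.69415=10.82427, w=(86.75760−(-3.474))/7.69415=11.72729
k=3: b·v=29.6×(-1.356)=-40.13760; √(2b)=7.69415; u=(-40.13760+14.057)/7.69415=-3.38966, w=(-40.13760−14.057)/7.69415=-7.04361
k=4: b·v=29.6×3.143=93.03280; √(2b)=7.69415; u=(93.03280+0.638)/7.69415=12.17428, w=(93.03280−0.638)/7.69415=12.00844

0: u=18.03660 w=9.38536
1: u=-0.02914 w=-2.33297
2: u=10.82427 w=11.72729
3: u=-3.38966 w=-7.04361
4: u=12.17428 w=12.00844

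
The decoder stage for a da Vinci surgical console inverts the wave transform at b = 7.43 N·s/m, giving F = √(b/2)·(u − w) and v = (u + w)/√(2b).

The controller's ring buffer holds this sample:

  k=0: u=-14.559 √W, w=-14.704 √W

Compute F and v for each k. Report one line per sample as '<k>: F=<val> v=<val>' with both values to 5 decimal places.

0: F=0.27948 v=-7.59118

k=0: u−w=0.14500, u+w=-29.26300; √(b/2)=1.92743, √(2b)=3.85487; F=1.92743×0.145=0.27948, v=-29.26300/3.85487=-7.59118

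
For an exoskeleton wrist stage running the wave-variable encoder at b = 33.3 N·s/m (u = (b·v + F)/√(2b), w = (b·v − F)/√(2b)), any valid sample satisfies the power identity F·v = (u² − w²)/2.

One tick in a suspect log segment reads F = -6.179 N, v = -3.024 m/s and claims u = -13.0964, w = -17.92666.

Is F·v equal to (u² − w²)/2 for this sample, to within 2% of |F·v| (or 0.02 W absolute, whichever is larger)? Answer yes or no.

no

F·v = (-6.179)×(-3.024) = 18.6853 W.
(u² − w²)/2 = (171.5157 − 321.3651)/2 = -74.9247 W.
|Δ| = 93.6100;  2% of max(1, |F·v|) = 0.3737.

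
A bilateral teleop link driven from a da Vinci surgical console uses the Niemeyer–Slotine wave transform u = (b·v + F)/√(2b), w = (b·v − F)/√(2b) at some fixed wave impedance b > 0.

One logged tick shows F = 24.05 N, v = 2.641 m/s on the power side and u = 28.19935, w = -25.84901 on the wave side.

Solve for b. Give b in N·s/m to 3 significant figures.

b = 0.396 N·s/m

u + w = 2.35034;  u + w = √(2b)·v, so √(2b) = 2.35034/2.641 = 0.88994.
b = (√(2b))²/2 = 0.79200/2 = 0.39600.
(Check via u − w = 2F/√(2b): u − w = 54.04836, 2F/√(2b) = 54.04839.)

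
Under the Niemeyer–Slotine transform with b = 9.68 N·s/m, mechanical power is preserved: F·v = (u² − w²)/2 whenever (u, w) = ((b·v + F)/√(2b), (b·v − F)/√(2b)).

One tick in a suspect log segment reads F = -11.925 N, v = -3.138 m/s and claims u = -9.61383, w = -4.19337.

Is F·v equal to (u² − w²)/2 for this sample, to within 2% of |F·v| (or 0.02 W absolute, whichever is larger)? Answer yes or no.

yes

F·v = (-11.925)×(-3.138) = 37.4207 W.
(u² − w²)/2 = (92.4257 − 17.5844)/2 = 37.4207 W.
|Δ| = 0.0000;  2% of max(1, |F·v|) = 0.7484.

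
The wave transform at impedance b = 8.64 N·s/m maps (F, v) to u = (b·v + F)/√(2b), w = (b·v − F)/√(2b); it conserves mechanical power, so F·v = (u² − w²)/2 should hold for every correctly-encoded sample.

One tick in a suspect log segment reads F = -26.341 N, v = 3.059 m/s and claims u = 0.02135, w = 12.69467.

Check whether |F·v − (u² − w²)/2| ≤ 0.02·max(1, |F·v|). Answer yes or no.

yes

F·v = (-26.341)×3.059 = -80.57712 W.
(u² − w²)/2 = (0.00046 − 161.15465)/2 = -80.57710 W.
|Δ| = 0.00002;  2% of max(1, |F·v|) = 1.61154.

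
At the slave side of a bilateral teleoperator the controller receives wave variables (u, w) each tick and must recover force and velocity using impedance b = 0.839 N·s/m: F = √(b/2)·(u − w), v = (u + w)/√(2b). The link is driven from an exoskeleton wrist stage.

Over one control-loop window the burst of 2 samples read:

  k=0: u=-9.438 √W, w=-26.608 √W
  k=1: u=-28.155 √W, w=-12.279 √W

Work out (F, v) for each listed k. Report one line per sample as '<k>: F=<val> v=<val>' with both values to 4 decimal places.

k=0: u−w=17.1700, u+w=-36.0460; √(b/2)=0.6477, √(2b)=1.2954; F=0.6477×17.17=11.1208, v=-36.0460/1.2954=-27.8267
k=1: u−w=-15.8760, u+w=-40.4340; √(b/2)=0.6477, √(2b)=1.2954; F=0.6477×(-15.876)=-10.2827, v=-40.4340/1.2954=-31.2141

0: F=11.1208 v=-27.8267
1: F=-10.2827 v=-31.2141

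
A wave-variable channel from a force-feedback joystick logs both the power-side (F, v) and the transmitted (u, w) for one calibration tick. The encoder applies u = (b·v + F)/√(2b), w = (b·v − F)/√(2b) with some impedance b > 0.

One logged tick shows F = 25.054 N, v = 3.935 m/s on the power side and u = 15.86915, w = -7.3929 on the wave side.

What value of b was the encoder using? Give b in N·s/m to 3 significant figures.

u + w = 8.4763;  u + w = √(2b)·v, so √(2b) = 8.4763/3.935 = 2.1541.
b = (√(2b))²/2 = 4.6400/2 = 2.3200.
(Check via u − w = 2F/√(2b): u − w = 23.2620, 2F/√(2b) = 23.2621.)

b = 2.32 N·s/m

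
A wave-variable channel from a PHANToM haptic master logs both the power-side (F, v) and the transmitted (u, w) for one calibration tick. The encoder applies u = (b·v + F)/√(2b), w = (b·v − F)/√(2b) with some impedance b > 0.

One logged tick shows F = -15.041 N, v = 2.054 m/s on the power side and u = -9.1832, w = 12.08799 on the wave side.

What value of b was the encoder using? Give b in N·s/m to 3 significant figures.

u + w = 2.9048;  u + w = √(2b)·v, so √(2b) = 2.9048/2.054 = 1.4142.
b = (√(2b))²/2 = 2.0000/2 = 1.0000.
(Check via u − w = 2F/√(2b): u − w = -21.2712, 2F/√(2b) = -21.2712.)

b = 1 N·s/m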